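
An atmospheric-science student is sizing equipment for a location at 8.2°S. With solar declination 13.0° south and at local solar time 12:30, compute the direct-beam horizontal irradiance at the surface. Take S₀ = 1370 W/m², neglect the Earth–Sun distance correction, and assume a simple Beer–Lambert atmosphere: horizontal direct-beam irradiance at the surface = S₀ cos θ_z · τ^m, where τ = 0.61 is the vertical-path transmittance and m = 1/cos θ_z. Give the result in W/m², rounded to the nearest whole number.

Hour angle H = 15° × (12.5 − 12) = 7.50°.
cos θ_z = sin(-8.2°) sin(-13.0°) + cos(-8.2°) cos(-13.0°) cos(7.50°) = 0.0321 + 0.9562 = 0.9883.
Air mass m = 1/cos θ_z = 1/0.9883 = 1.012; τ^m = 0.61^1.012 = 0.6064.
Surface direct beam = 1370 × 0.9883 × 0.6064 = 821.05 W/m².

821 W/m²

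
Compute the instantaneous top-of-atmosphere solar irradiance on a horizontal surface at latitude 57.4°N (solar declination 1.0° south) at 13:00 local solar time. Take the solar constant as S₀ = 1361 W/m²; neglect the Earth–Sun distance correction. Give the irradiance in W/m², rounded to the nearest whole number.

688 W/m²

Hour angle H = 15° × (13 − 12) = 15.00°.
cos θ_z = sin(57.4°) sin(-1.0°) + cos(57.4°) cos(-1.0°) cos(15.00°) = -0.0147 + 0.5203 = 0.5056.
Top-of-atmosphere irradiance = S₀ cos θ_z = 1361 × 0.5056 = 688.12 W/m².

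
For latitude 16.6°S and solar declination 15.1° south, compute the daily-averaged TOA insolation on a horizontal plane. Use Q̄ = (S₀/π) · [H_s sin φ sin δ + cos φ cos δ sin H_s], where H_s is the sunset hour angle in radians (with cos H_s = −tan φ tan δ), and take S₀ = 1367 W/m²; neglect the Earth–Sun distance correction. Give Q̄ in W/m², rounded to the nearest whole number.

455 W/m²

The sunset hour angle satisfies cos H_s = −tan φ tan δ = -0.0804, giving H_s = 94.61°. In radians, H_s = 1.6513.
H_s sin φ sin δ = 1.6513 × -0.2857 × -0.2605 = 0.1229.
cos φ cos δ sin H_s = 0.9583 × 0.9655 × 0.9968 = 0.9223.
Q̄ = (1367/π) × (0.1229 + 0.9223) = 435.13 × 1.0452 = 454.80 W/m².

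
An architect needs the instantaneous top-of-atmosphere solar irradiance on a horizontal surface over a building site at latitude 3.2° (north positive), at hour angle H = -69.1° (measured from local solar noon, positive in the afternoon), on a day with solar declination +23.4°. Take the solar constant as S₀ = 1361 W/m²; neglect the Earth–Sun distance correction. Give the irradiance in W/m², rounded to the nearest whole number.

475 W/m²

With φ = 3.2°, δ = 23.4°, H = -69.10°: sin φ sin δ = 0.0222, cos φ cos δ cos H = 0.3269, so cos θ_z = 0.3491.
Top-of-atmosphere irradiance = S₀ cos θ_z = 1361 × 0.3491 = 475.13 W/m².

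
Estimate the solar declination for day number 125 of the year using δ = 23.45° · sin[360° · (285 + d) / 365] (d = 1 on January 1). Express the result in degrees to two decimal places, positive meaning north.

+16.40°

360 × (285 + 125) / 365 = 404.384°; sin(404.384°) = 0.6995.
δ = 23.45 × 0.6995 = 16.403° ≈ +16.40°.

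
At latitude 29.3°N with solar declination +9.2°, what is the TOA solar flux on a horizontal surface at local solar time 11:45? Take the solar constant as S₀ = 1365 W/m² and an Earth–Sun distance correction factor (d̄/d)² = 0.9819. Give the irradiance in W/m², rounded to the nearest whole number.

Hour angle H = 15° × (11.75 − 12) = -3.75°.
With φ = 29.3°, δ = 9.2°, H = -3.75°: sin φ sin δ = 0.0782, cos φ cos δ cos H = 0.8590, so cos θ_z = 0.9372.
Top-of-atmosphere irradiance = S₀ (d̄/d)² cos θ_z = 1365 × 0.9819 × 0.9372 = 1256.12 W/m².

1256 W/m²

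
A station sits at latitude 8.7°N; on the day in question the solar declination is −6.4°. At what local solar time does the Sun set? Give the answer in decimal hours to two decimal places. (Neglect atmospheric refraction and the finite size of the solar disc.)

The sunset hour angle satisfies cos H_s = −tan φ tan δ = 0.0172, giving H_s = 89.01°.
Sunset is at 12 + H_s/15 = 12 + 5.934 = 17.934 h local solar time.

17.93 h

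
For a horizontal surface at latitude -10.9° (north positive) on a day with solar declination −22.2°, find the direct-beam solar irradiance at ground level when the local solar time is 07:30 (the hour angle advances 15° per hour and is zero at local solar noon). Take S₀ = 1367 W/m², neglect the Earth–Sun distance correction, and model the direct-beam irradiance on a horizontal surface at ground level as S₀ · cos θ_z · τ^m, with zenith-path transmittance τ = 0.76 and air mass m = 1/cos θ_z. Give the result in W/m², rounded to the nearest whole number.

Hour angle H = 15° × (7.5 − 12) = -67.50°.
cos θ_z = sin(-10.9°) sin(-22.2°) + cos(-10.9°) cos(-22.2°) cos(-67.50°) = 0.0714 + 0.3479 = 0.4193.
Air mass m = 1/cos θ_z = 1/0.4193 = 2.385; τ^m = 0.76^2.385 = 0.5197.
Surface direct beam = 1367 × 0.4193 × 0.5197 = 297.88 W/m².

298 W/m²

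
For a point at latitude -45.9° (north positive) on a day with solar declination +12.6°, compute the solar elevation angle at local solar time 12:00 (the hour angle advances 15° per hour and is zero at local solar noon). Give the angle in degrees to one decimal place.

31.5°

Hour angle H = 15° × (12 − 12) = 0.00°.
cos θ_z = sin φ sin δ + cos φ cos δ cos H = (-0.7181)(0.2181) + (0.6959)(0.9759)(1.0000) = 0.5225.
θ_z = arccos(0.5225) = 58.50°, so the elevation is 90° − 58.50° = 31.50°.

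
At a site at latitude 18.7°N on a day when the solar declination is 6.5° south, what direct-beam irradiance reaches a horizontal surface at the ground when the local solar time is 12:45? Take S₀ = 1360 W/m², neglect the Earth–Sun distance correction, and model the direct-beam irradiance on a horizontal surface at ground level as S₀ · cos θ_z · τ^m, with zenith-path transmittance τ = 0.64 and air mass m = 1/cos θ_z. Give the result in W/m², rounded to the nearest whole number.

Hour angle H = 15° × (12.75 − 12) = 11.25°.
With φ = 18.7°, δ = -6.5°, H = 11.25°: sin φ sin δ = -0.0363, cos φ cos δ cos H = 0.9230, so cos θ_z = 0.8867.
Air mass m = 1/cos θ_z = 1/0.8867 = 1.128; τ^m = 0.64^1.128 = 0.6045.
Surface direct beam = 1360 × 0.8867 × 0.6045 = 728.97 W/m².

729 W/m²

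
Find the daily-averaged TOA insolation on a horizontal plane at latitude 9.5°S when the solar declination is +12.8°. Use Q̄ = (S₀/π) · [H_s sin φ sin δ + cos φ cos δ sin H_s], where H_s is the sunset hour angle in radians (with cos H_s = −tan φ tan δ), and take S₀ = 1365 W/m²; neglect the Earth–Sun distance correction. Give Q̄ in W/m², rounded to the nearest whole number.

393 W/m²

cos H_s = −tan(-9.5°) · tan(12.8°) = 0.0380, so H_s = arccos(0.0380) = 87.82°. In radians, H_s = 1.5327.
H_s sin φ sin δ = 1.5327 × -0.1650 × 0.2215 = -0.0560.
cos φ cos δ sin H_s = 0.9863 × 0.9751 × 0.9993 = 0.9611.
Q̄ = (1365/π) × (-0.0560 + 0.9611) = 434.49 × 0.9051 = 393.26 W/m².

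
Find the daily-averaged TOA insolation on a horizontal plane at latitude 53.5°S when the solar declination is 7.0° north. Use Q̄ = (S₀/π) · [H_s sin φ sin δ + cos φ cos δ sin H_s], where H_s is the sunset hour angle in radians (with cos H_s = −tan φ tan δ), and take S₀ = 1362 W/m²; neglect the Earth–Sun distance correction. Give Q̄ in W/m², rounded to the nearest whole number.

193 W/m²

−tan φ tan δ = −(-1.3514)(0.1228) = 0.1660; H_s = arccos(0.1660) = 80.44°. In radians, H_s = 1.4039.
H_s sin φ sin δ = 1.4039 × -0.8039 × 0.1219 = -0.1376.
cos φ cos δ sin H_s = 0.5948 × 0.9925 × 0.9861 = 0.5821.
Q̄ = (1362/π) × (-0.1376 + 0.5821) = 433.54 × 0.4445 = 192.71 W/m².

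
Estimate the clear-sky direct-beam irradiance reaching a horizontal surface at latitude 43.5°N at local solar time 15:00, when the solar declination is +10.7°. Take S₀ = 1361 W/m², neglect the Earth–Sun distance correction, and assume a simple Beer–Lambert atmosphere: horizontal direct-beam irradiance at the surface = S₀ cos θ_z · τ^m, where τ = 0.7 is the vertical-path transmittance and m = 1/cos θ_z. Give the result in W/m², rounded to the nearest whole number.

489 W/m²

Hour angle H = 15° × (15 − 12) = 45.00°.
cos θ_z = sin(43.5°) sin(10.7°) + cos(43.5°) cos(10.7°) cos(45.00°) = 0.1278 + 0.5040 = 0.6318.
Air mass m = 1/cos θ_z = 1/0.6318 = 1.583; τ^m = 0.7^1.583 = 0.5686.
Surface direct beam = 1361 × 0.6318 × 0.5686 = 488.93 W/m².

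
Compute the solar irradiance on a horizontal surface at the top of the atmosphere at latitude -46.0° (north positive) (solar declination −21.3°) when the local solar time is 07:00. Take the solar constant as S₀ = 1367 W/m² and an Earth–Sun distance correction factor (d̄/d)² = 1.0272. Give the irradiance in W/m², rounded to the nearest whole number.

Hour angle H = 15° × (7 − 12) = -75.00°.
cos θ_z = sin(-46.0°) sin(-21.3°) + cos(-46.0°) cos(-21.3°) cos(-75.00°) = 0.2613 + 0.1675 = 0.4288.
Top-of-atmosphere irradiance = S₀ (d̄/d)² cos θ_z = 1367 × 1.0272 × 0.4288 = 602.11 W/m².

602 W/m²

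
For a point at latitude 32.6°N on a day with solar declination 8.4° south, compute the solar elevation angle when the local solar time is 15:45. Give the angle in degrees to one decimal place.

Hour angle H = 15° × (15.75 − 12) = 56.25°.
With φ = 32.6°, δ = -8.4°, H = 56.25°: sin φ sin δ = -0.0787, cos φ cos δ cos H = 0.4630, so cos θ_z = 0.3843.
θ_z = arccos(0.3843) = 67.40°, so the elevation is 90° − 67.40° = 22.60°.

22.6°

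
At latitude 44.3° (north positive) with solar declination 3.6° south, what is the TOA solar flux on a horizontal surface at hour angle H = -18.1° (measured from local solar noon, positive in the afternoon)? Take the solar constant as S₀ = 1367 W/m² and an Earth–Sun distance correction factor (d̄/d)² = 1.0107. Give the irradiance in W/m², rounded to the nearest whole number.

877 W/m²

With φ = 44.3°, δ = -3.6°, H = -18.10°: sin φ sin δ = -0.0439, cos φ cos δ cos H = 0.6789, so cos θ_z = 0.6350.
Top-of-atmosphere irradiance = S₀ (d̄/d)² cos θ_z = 1367 × 1.0107 × 0.6350 = 877.33 W/m².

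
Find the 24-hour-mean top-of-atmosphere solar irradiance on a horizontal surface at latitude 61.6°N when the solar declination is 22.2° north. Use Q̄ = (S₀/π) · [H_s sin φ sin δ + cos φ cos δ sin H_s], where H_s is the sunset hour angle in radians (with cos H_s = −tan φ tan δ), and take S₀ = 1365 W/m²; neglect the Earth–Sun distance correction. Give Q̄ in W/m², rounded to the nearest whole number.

The sunset hour angle satisfies cos H_s = −tan φ tan δ = -0.7548, giving H_s = 139.01°. In radians, H_s = 2.4262.
H_s sin φ sin δ = 2.4262 × 0.8796 × 0.3778 = 0.8063.
cos φ cos δ sin H_s = 0.4756 × 0.9259 × 0.6559 = 0.2888.
Q̄ = (1365/π) × (0.8063 + 0.2888) = 434.49 × 1.0951 = 475.81 W/m².

476 W/m²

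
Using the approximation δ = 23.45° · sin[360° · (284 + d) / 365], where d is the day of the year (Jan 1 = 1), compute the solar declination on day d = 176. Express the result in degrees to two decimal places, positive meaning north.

360 × (284 + 176) / 365 = 453.699°; sin(453.699°) = 0.9979.
δ = 23.45 × 0.9979 = 23.401° ≈ +23.40°.

+23.40°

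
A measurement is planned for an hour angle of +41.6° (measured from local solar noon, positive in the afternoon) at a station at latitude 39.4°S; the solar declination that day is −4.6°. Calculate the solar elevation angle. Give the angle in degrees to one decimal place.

With φ = -39.4°, δ = -4.6°, H = 41.60°: sin φ sin δ = 0.0509, cos φ cos δ cos H = 0.5760, so cos θ_z = 0.6269.
θ_z = arccos(0.6269) = 51.18°, so the elevation is 90° − 51.18° = 38.82°.

38.8°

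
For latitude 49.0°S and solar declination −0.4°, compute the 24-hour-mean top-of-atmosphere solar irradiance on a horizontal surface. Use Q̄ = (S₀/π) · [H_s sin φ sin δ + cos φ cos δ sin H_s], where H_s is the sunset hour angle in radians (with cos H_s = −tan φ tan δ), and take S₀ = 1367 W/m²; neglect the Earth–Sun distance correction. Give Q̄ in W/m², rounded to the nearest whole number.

The sunset hour angle satisfies cos H_s = −tan φ tan δ = -0.0080, giving H_s = 90.46°. In radians, H_s = 1.5788.
H_s sin φ sin δ = 1.5788 × -0.7547 × -0.0070 = 0.0083.
cos φ cos δ sin H_s = 0.6561 × 1.0000 × 1.0000 = 0.6561.
Q̄ = (1367/π) × (0.0083 + 0.6561) = 435.13 × 0.6644 = 289.10 W/m².

289 W/m²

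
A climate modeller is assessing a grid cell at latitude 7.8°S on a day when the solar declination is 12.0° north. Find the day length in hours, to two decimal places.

11.78 hours

−tan φ tan δ = −(-0.1370)(0.2126) = 0.0291; H_s = arccos(0.0291) = 88.33°.
Day length = 2 H_s / 15° h⁻¹ = 176.66° / 15 = 11.777 h.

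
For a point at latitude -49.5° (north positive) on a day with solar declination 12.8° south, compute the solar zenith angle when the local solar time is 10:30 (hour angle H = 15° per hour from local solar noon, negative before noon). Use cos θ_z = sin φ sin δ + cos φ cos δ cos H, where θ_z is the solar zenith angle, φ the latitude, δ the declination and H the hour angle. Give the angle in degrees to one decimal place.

Hour angle H = 15° × (10.5 − 12) = -22.50°.
With φ = -49.5°, δ = -12.8°, H = -22.50°: sin φ sin δ = 0.1685, cos φ cos δ cos H = 0.5851, so cos θ_z = 0.7536.
θ_z = arccos(0.7536) = 41.10°.

41.1°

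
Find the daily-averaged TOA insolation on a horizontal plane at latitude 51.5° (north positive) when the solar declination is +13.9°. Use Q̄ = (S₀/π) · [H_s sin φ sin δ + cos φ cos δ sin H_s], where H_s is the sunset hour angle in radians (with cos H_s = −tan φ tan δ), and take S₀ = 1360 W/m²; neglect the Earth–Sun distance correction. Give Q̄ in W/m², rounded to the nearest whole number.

402 W/m²

cos H_s = −tan(51.5°) · tan(13.9°) = -0.3111, so H_s = arccos(-0.3111) = 108.13°. In radians, H_s = 1.8872.
H_s sin φ sin δ = 1.8872 × 0.7826 × 0.2402 = 0.3548.
cos φ cos δ sin H_s = 0.6225 × 0.9707 × 0.9504 = 0.5743.
Q̄ = (1360/π) × (0.3548 + 0.5743) = 432.90 × 0.9291 = 402.21 W/m².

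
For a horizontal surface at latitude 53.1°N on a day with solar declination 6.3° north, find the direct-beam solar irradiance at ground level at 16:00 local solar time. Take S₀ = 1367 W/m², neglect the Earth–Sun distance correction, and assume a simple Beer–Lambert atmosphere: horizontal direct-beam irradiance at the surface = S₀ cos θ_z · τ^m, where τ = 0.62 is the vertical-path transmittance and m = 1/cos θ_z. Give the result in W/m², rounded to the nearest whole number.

153 W/m²

Hour angle H = 15° × (16 − 12) = 60.00°.
cos θ_z = sin φ sin δ + cos φ cos δ cos H = (0.7997)(0.1097) + (0.6004)(0.9940)(0.5000) = 0.3861.
Air mass m = 1/cos θ_z = 1/0.3861 = 2.590; τ^m = 0.62^2.590 = 0.2899.
Surface direct beam = 1367 × 0.3861 × 0.2899 = 153.01 W/m².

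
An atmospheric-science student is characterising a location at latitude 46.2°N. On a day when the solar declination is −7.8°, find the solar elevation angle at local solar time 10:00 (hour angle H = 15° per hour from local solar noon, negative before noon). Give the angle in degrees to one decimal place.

29.7°

Hour angle H = 15° × (10 − 12) = -30.00°.
cos θ_z = sin φ sin δ + cos φ cos δ cos H = (0.7218)(-0.1357) + (0.6921)(0.9907)(0.8660) = 0.4958.
θ_z = arccos(0.4958) = 60.28°, so the elevation is 90° − 60.28° = 29.72°.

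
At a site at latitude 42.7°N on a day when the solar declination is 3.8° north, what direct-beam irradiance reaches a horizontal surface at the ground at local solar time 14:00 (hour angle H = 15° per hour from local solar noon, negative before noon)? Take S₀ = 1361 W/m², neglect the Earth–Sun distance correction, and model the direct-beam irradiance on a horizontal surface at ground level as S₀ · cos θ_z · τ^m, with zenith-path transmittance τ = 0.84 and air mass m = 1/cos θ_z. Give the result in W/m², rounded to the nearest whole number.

Hour angle H = 15° × (14 − 12) = 30.00°.
cos θ_z = sin φ sin δ + cos φ cos δ cos H = (0.6782)(0.0663) + (0.7349)(0.9978)(0.8660) = 0.6800.
Air mass m = 1/cos θ_z = 1/0.6800 = 1.471; τ^m = 0.84^1.471 = 0.7738.
Surface direct beam = 1361 × 0.6800 × 0.7738 = 716.14 W/m².

716 W/m²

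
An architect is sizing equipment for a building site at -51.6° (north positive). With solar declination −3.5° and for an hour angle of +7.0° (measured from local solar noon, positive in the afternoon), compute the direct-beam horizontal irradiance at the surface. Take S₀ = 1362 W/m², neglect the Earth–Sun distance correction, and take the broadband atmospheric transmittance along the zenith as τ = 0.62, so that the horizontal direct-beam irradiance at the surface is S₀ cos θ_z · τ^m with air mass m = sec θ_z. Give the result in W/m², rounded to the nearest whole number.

With φ = -51.6°, δ = -3.5°, H = 7.00°: sin φ sin δ = 0.0478, cos φ cos δ cos H = 0.6154, so cos θ_z = 0.6632.
Air mass m = 1/cos θ_z = 1/0.6632 = 1.508; τ^m = 0.62^1.508 = 0.4863.
Surface direct beam = 1362 × 0.6632 × 0.4863 = 439.26 W/m².

439 W/m²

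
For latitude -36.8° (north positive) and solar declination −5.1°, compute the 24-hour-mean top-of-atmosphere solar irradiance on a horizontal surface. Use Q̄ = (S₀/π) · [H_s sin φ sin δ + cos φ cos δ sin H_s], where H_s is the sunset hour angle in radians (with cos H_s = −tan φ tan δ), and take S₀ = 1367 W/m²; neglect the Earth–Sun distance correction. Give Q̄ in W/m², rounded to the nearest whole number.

384 W/m²

cos H_s = −tan(-36.8°) · tan(-5.1°) = -0.0668, so H_s = arccos(-0.0668) = 93.83°. In radians, H_s = 1.6376.
H_s sin φ sin δ = 1.6376 × -0.5990 × -0.0889 = 0.0872.
cos φ cos δ sin H_s = 0.8007 × 0.9960 × 0.9978 = 0.7957.
Q̄ = (1367/π) × (0.0872 + 0.7957) = 435.13 × 0.8829 = 384.18 W/m².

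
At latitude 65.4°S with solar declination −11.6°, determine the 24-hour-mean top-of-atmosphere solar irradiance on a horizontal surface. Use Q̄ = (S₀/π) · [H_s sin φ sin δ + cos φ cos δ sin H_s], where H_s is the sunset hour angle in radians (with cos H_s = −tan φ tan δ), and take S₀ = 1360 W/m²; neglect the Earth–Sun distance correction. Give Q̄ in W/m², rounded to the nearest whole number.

The sunset hour angle satisfies cos H_s = −tan φ tan δ = -0.4483, giving H_s = 116.63°. In radians, H_s = 2.0356.
H_s sin φ sin δ = 2.0356 × -0.9092 × -0.2011 = 0.3722.
cos φ cos δ sin H_s = 0.4163 × 0.9796 × 0.8939 = 0.3645.
Q̄ = (1360/π) × (0.3722 + 0.3645) = 432.90 × 0.7367 = 318.92 W/m².

319 W/m²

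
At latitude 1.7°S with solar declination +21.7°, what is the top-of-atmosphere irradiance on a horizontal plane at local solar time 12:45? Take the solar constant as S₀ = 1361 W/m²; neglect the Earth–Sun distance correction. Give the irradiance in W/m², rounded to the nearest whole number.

Hour angle H = 15° × (12.75 − 12) = 11.25°.
With φ = -1.7°, δ = 21.7°, H = 11.25°: sin φ sin δ = -0.0110, cos φ cos δ cos H = 0.9109, so cos θ_z = 0.8999.
Top-of-atmosphere irradiance = S₀ cos θ_z = 1361 × 0.8999 = 1224.76 W/m².

1225 W/m²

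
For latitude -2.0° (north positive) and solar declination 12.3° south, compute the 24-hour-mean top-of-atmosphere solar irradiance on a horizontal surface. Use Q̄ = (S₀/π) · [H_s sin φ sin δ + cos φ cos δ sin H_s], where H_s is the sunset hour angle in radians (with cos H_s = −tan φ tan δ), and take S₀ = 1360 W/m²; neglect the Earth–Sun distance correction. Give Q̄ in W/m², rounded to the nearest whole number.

428 W/m²

−tan φ tan δ = −(-0.0349)(-0.2180) = -0.0076; H_s = arccos(-0.0076) = 90.44°. In radians, H_s = 1.5785.
H_s sin φ sin δ = 1.5785 × -0.0349 × -0.2130 = 0.0117.
cos φ cos δ sin H_s = 0.9994 × 0.9770 × 1.0000 = 0.9764.
Q̄ = (1360/π) × (0.0117 + 0.9764) = 432.90 × 0.9881 = 427.75 W/m².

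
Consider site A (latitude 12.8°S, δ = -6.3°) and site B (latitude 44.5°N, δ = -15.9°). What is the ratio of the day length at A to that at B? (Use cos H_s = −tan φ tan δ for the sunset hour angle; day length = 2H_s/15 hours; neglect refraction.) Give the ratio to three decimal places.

1.240

A: H_s = arccos(−tan -12.8° · tan -6.3°) = 91.44°, so 2H_s/15 = 12.1920 h.
B: H_s = arccos(−tan 44.5° · tan -15.9°) = 73.74°, so 2H_s/15 = 9.8320 h.
Ratio A/B = 12.1920 / 9.8320 = 1.2400.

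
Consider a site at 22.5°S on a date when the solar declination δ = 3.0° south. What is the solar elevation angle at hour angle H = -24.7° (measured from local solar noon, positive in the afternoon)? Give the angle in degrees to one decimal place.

cos θ_z = sin φ sin δ + cos φ cos δ cos H = (-0.3827)(-0.0523) + (0.9239)(0.9986)(0.9085) = 0.8582.
θ_z = arccos(0.8582) = 30.88°, so the elevation is 90° − 30.88° = 59.12°.

59.1°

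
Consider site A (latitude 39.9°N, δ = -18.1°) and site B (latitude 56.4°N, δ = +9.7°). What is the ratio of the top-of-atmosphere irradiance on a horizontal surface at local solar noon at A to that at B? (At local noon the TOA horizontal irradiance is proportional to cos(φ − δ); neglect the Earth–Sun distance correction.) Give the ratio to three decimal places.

A: cos θ_z = cos(39.9° − (-18.1°)) = 0.5299.
B: cos θ_z = cos(56.4° − (9.7°)) = 0.6858.
Ratio A/B = 0.5299 / 0.6858 = 0.7727.

0.773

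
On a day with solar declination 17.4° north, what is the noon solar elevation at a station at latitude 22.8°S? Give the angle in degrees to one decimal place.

49.8°

At local solar noon the hour angle is zero, so the elevation is 90° − |φ − δ| = 90° − |-22.8° − (17.4°)| = 90° − 40.2° = 49.8°.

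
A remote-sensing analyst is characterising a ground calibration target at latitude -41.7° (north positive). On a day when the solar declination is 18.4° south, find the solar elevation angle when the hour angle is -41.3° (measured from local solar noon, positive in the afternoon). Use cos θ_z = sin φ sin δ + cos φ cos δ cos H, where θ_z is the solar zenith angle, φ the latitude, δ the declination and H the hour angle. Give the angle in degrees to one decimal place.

47.9°

cos θ_z = sin φ sin δ + cos φ cos δ cos H = (-0.6652)(-0.3156) + (0.7466)(0.9489)(0.7513) = 0.7422.
θ_z = arccos(0.7422) = 42.08°, so the elevation is 90° − 42.08° = 47.92°.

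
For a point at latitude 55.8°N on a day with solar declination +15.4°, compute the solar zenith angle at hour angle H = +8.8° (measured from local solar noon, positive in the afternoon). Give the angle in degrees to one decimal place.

41.0°

cos θ_z = sin φ sin δ + cos φ cos δ cos H = (0.8271)(0.2656) + (0.5621)(0.9641)(0.9882) = 0.7552.
θ_z = arccos(0.7552) = 40.96°.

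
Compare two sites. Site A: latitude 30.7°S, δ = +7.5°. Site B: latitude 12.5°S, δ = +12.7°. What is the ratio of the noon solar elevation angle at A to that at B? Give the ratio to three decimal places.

0.799

A: 90° − |-30.7 − (7.5)| = 51.80°.
B: 90° − |-12.5 − (12.7)| = 64.80°.
Ratio A/B = 51.8000 / 64.8000 = 0.7994.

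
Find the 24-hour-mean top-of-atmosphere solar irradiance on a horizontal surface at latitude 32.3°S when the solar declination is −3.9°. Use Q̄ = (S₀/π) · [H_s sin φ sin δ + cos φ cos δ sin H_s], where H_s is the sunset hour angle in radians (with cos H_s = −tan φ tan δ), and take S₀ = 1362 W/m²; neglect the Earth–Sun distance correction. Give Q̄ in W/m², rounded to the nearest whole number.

cos H_s = −tan(-32.3°) · tan(-3.9°) = -0.0431, so H_s = arccos(-0.0431) = 92.47°. In radians, H_s = 1.6139.
H_s sin φ sin δ = 1.6139 × -0.5344 × -0.0680 = 0.0586.
cos φ cos δ sin H_s = 0.8453 × 0.9977 × 0.9991 = 0.8426.
Q̄ = (1362/π) × (0.0586 + 0.8426) = 433.54 × 0.9012 = 390.71 W/m².

391 W/m²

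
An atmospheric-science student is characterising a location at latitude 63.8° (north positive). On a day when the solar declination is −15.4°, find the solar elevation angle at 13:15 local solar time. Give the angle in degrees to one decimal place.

Hour angle H = 15° × (13.25 − 12) = 18.75°.
With φ = 63.8°, δ = -15.4°, H = 18.75°: sin φ sin δ = -0.2383, cos φ cos δ cos H = 0.4031, so cos θ_z = 0.1648.
θ_z = arccos(0.1648) = 80.51°, so the elevation is 90° − 80.51° = 9.49°.

9.5°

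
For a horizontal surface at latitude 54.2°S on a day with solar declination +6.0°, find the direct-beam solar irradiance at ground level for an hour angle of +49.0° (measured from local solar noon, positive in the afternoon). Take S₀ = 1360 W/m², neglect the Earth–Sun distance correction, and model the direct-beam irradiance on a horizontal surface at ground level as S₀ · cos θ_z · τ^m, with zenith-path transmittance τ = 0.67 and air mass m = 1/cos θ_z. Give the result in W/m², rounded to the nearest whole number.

105 W/m²

With φ = -54.2°, δ = 6.0°, H = 49.00°: sin φ sin δ = -0.0848, cos φ cos δ cos H = 0.3817, so cos θ_z = 0.2969.
Air mass m = 1/cos θ_z = 1/0.2969 = 3.368; τ^m = 0.67^3.368 = 0.2595.
Surface direct beam = 1360 × 0.2969 × 0.2595 = 104.78 W/m².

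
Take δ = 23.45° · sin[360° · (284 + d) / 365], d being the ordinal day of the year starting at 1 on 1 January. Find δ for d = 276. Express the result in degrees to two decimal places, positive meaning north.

360 × (284 + 276) / 365 = 552.329°; sin(552.329°) = -0.2135.
δ = 23.45 × -0.2135 = -5.007° ≈ -5.01°.

-5.01°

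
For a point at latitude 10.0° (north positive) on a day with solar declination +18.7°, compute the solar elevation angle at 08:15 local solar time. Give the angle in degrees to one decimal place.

35.0°

Hour angle H = 15° × (8.25 − 12) = -56.25°.
With φ = 10.0°, δ = 18.7°, H = -56.25°: sin φ sin δ = 0.0557, cos φ cos δ cos H = 0.5182, so cos θ_z = 0.5739.
θ_z = arccos(0.5739) = 54.98°, so the elevation is 90° − 54.98° = 35.02°.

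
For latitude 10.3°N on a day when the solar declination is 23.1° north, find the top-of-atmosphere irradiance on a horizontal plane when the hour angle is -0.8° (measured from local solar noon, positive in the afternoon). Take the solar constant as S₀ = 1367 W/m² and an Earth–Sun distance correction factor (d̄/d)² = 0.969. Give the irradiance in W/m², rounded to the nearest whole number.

cos θ_z = sin(10.3°) sin(23.1°) + cos(10.3°) cos(23.1°) cos(-0.80°) = 0.0702 + 0.9049 = 0.9751.
Top-of-atmosphere irradiance = S₀ (d̄/d)² cos θ_z = 1367 × 0.969 × 0.9751 = 1291.64 W/m².

1292 W/m²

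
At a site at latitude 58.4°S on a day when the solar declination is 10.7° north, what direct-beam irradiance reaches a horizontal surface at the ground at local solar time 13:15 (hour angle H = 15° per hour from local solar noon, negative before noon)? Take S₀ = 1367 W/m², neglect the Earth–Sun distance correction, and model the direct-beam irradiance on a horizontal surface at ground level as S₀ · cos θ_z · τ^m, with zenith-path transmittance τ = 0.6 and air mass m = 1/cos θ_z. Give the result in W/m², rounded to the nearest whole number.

96 W/m²

Hour angle H = 15° × (13.25 − 12) = 18.75°.
cos θ_z = sin(-58.4°) sin(10.7°) + cos(-58.4°) cos(10.7°) cos(18.75°) = -0.1581 + 0.4876 = 0.3295.
Air mass m = 1/cos θ_z = 1/0.3295 = 3.035; τ^m = 0.6^3.035 = 0.2122.
Surface direct beam = 1367 × 0.3295 × 0.2122 = 95.58 W/m².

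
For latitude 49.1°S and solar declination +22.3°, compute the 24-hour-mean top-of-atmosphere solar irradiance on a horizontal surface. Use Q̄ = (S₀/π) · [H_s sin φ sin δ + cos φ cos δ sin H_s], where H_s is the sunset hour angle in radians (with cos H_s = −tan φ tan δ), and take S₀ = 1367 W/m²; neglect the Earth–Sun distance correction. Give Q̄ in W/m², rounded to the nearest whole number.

cos H_s = −tan(-49.1°) · tan(22.3°) = 0.4735, so H_s = arccos(0.4735) = 61.74°. In radians, H_s = 1.0776.
H_s sin φ sin δ = 1.0776 × -0.7559 × 0.3795 = -0.3091.
cos φ cos δ sin H_s = 0.6547 × 0.9252 × 0.8808 = 0.5335.
Q̄ = (1367/π) × (-0.3091 + 0.5335) = 435.13 × 0.2244 = 97.64 W/m².

98 W/m²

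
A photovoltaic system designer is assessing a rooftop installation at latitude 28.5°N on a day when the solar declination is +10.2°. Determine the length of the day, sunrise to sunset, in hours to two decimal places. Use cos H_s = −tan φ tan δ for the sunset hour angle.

The sunset hour angle satisfies cos H_s = −tan φ tan δ = -0.0977, giving H_s = 95.61°.
Day length = 2 H_s / 15° h⁻¹ = 191.22° / 15 = 12.748 h.

12.75 hours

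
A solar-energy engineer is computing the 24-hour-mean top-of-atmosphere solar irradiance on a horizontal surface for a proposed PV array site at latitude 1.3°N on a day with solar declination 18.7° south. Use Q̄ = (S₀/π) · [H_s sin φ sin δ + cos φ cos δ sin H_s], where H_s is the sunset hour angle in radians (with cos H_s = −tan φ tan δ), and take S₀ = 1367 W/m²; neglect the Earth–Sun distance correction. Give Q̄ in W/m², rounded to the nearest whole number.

The sunset hour angle satisfies cos H_s = −tan φ tan δ = 0.0077, giving H_s = 89.56°. In radians, H_s = 1.5631.
H_s sin φ sin δ = 1.5631 × 0.0227 × -0.3206 = -0.0114.
cos φ cos δ sin H_s = 0.9997 × 0.9472 × 1.0000 = 0.9469.
Q̄ = (1367/π) × (-0.0114 + 0.9469) = 435.13 × 0.9355 = 407.06 W/m².

407 W/m²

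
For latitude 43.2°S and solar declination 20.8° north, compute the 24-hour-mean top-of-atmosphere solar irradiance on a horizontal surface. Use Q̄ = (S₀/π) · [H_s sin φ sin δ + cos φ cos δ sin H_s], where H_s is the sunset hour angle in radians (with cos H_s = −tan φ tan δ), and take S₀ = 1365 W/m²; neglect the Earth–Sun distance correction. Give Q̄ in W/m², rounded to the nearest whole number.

149 W/m²

−tan φ tan δ = −(-0.9391)(0.3799) = 0.3568; H_s = arccos(0.3568) = 69.10°. In radians, H_s = 1.2060.
H_s sin φ sin δ = 1.2060 × -0.6845 × 0.3551 = -0.2931.
cos φ cos δ sin H_s = 0.7290 × 0.9348 × 0.9342 = 0.6366.
Q̄ = (1365/π) × (-0.2931 + 0.6366) = 434.49 × 0.3435 = 149.25 W/m².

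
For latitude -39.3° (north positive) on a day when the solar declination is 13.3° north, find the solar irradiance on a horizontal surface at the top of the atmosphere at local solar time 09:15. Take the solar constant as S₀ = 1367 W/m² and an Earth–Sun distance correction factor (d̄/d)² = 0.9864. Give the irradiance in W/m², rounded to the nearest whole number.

Hour angle H = 15° × (9.25 − 12) = -41.25°.
cos θ_z = sin(-39.3°) sin(13.3°) + cos(-39.3°) cos(13.3°) cos(-41.25°) = -0.1457 + 0.5662 = 0.4205.
Top-of-atmosphere irradiance = S₀ (d̄/d)² cos θ_z = 1367 × 0.9864 × 0.4205 = 567.01 W/m².

567 W/m²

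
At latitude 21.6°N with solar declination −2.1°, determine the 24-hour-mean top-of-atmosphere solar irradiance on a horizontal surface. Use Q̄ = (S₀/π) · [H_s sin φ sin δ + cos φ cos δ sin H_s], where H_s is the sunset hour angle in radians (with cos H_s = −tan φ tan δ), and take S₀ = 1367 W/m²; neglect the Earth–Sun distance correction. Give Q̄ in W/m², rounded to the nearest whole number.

−tan φ tan δ = −(0.3959)(-0.0367) = 0.0145; H_s = arccos(0.0145) = 89.17°. In radians, H_s = 1.5563.
H_s sin φ sin δ = 1.5563 × 0.3681 × -0.0366 = -0.0210.
cos φ cos δ sin H_s = 0.9298 × 0.9993 × 0.9999 = 0.9291.
Q̄ = (1367/π) × (-0.0210 + 0.9291) = 435.13 × 0.9081 = 395.14 W/m².

395 W/m²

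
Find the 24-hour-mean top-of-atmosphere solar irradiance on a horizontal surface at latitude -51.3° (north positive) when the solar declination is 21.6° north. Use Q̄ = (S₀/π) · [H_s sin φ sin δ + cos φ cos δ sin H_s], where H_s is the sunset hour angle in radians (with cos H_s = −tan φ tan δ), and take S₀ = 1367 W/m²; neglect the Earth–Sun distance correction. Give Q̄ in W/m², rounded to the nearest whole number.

cos H_s = −tan(-51.3°) · tan(21.6°) = 0.4942, so H_s = arccos(0.4942) = 60.38°. In radians, H_s = 1.0538.
H_s sin φ sin δ = 1.0538 × -0.7804 × 0.3681 = -0.3027.
cos φ cos δ sin H_s = 0.6252 × 0.9298 × 0.8693 = 0.5053.
Q̄ = (1367/π) × (-0.3027 + 0.5053) = 435.13 × 0.2026 = 88.16 W/m².

88 W/m²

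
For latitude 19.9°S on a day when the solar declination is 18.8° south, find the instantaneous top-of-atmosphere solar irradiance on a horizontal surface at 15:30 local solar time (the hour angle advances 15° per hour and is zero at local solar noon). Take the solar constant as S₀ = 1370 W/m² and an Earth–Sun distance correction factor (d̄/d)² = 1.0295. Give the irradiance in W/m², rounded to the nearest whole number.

Hour angle H = 15° × (15.5 − 12) = 52.50°.
cos θ_z = sin φ sin δ + cos φ cos δ cos H = (-0.3404)(-0.3223) + (0.9403)(0.9466)(0.6088) = 0.6516.
Top-of-atmosphere irradiance = S₀ (d̄/d)² cos θ_z = 1370 × 1.0295 × 0.6516 = 919.03 W/m².

919 W/m²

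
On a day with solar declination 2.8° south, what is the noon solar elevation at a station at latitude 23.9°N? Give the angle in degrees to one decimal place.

63.3°

At local solar noon the hour angle is zero, so the elevation is 90° − |φ − δ| = 90° − |23.9° − (-2.8°)| = 90° − 26.7° = 63.3°.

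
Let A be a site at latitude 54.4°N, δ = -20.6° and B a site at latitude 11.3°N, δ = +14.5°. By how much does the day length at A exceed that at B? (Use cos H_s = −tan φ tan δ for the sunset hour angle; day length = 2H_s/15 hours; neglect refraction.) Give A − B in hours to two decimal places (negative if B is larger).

-4.62 h

A: H_s = arccos(−tan 54.4° · tan -20.6°) = 58.33°, so 2H_s/15 = 7.7773 h.
B: H_s = arccos(−tan 11.3° · tan 14.5°) = 92.96°, so 2H_s/15 = 12.3947 h.
A − B = 7.7773 − 12.3947 = -4.6174 h.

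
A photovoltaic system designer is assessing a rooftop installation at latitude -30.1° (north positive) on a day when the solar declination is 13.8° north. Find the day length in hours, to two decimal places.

−tan φ tan δ = −(-0.5797)(0.2456) = 0.1424; H_s = arccos(0.1424) = 81.81°.
Day length = 2 H_s / 15° h⁻¹ = 163.62° / 15 = 10.908 h.

10.91 hours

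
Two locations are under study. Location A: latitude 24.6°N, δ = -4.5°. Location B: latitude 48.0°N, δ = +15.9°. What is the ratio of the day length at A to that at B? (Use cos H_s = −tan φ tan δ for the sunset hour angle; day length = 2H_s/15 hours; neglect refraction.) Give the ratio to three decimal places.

A: H_s = arccos(−tan 24.6° · tan -4.5°) = 87.94°, so 2H_s/15 = 11.7253 h.
B: H_s = arccos(−tan 48.0° · tan 15.9°) = 108.44°, so 2H_s/15 = 14.4587 h.
Ratio A/B = 11.7253 / 14.4587 = 0.8110.

0.811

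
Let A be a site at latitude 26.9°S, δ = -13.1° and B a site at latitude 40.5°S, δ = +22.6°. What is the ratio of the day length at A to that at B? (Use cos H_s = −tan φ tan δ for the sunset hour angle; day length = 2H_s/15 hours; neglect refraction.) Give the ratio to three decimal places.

1.399

A: H_s = arccos(−tan -26.9° · tan -13.1°) = 96.78°, so 2H_s/15 = 12.9040 h.
B: H_s = arccos(−tan -40.5° · tan 22.6°) = 69.17°, so 2H_s/15 = 9.2227 h.
Ratio A/B = 12.9040 / 9.2227 = 1.3992.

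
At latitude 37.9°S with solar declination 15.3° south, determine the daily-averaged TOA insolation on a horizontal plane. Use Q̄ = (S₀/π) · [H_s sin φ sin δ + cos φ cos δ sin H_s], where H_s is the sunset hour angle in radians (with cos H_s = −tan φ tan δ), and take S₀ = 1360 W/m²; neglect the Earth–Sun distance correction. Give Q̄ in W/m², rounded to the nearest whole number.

−tan φ tan δ = −(-0.7785)(-0.2736) = -0.2130; H_s = arccos(-0.2130) = 102.30°. In radians, H_s = 1.7855.
H_s sin φ sin δ = 1.7855 × -0.6143 × -0.2639 = 0.2895.
cos φ cos δ sin H_s = 0.7891 × 0.9646 × 0.9770 = 0.7437.
Q̄ = (1360/π) × (0.2895 + 0.7437) = 432.90 × 1.0332 = 447.27 W/m².

447 W/m²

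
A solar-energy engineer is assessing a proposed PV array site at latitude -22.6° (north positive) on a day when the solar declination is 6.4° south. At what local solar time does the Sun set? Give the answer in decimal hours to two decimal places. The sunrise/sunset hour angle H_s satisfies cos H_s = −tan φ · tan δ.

−tan φ tan δ = −(-0.4163)(-0.1122) = -0.0467; H_s = arccos(-0.0467) = 92.68°.
Sunset is at 12 + H_s/15 = 12 + 6.179 = 18.179 h local solar time.

18.18 h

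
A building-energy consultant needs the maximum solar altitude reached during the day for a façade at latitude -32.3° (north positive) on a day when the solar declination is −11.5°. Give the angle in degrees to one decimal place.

At local solar noon the hour angle is zero, so the elevation is 90° − |φ − δ| = 90° − |-32.3° − (-11.5°)| = 90° − 20.8° = 69.2°.

69.2°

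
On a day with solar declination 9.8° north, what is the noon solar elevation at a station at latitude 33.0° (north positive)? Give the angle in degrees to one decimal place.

At local solar noon the hour angle is zero, so the elevation is 90° − |φ − δ| = 90° − |33.0° − (9.8°)| = 90° − 23.2° = 66.8°.

66.8°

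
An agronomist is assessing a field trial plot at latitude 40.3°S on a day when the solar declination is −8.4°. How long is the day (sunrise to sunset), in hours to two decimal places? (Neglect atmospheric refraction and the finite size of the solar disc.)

12.96 hours

−tan φ tan δ = −(-0.8481)(-0.1477) = -0.1253; H_s = arccos(-0.1253) = 97.20°.
Day length = 2 H_s / 15° h⁻¹ = 194.40° / 15 = 12.960 h.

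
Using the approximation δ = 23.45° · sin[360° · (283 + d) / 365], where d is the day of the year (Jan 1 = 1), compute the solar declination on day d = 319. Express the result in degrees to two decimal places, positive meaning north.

360 × (283 + 319) / 365 = 593.753°; sin(593.753°) = -0.8065.
δ = 23.45 × -0.8065 = -18.912° ≈ -18.91°.

-18.91°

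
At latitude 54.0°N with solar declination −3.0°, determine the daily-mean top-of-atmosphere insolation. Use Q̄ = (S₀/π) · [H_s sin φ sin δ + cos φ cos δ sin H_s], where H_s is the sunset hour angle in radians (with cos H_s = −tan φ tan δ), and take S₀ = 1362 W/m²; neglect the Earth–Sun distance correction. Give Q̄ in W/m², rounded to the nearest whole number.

226 W/m²

−tan φ tan δ = −(1.3764)(-0.0524) = 0.0721; H_s = arccos(0.0721) = 85.87°. In radians, H_s = 1.4987.
H_s sin φ sin δ = 1.4987 × 0.8090 × -0.0523 = -0.0634.
cos φ cos δ sin H_s = 0.5878 × 0.9986 × 0.9974 = 0.5855.
Q̄ = (1362/π) × (-0.0634 + 0.5855) = 433.54 × 0.5221 = 226.35 W/m².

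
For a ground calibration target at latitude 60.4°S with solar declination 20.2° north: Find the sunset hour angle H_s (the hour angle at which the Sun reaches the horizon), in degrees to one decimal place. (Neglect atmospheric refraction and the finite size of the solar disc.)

49.6°

The sunset hour angle satisfies cos H_s = −tan φ tan δ = 0.6477, giving H_s = 49.63°.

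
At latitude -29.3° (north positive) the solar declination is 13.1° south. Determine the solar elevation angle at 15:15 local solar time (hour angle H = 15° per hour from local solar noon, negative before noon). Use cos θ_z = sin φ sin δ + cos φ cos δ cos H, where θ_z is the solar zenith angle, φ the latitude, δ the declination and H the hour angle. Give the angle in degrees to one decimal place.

Hour angle H = 15° × (15.25 − 12) = 48.75°.
With φ = -29.3°, δ = -13.1°, H = 48.75°: sin φ sin δ = 0.1109, cos φ cos δ cos H = 0.5600, so cos θ_z = 0.6709.
θ_z = arccos(0.6709) = 47.86°, so the elevation is 90° − 47.86° = 42.14°.

42.1°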